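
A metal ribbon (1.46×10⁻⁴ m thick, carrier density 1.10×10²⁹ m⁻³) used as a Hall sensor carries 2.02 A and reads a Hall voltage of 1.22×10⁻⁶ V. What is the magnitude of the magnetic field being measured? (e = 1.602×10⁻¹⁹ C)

From V_H = IB/(n e t), B = V_H n e t / I.
B = (1.22×10⁻⁶)(1.10×10²⁹)(1.602×10⁻¹⁹)(1.46×10⁻⁴)/2.02 ≈ 1.55 T.

B ≈ 1.55 T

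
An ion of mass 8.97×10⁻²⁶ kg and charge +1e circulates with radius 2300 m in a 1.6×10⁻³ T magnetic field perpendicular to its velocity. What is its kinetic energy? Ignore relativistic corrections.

v = |q|Br/m, then KE = ½mv² = (qBr)²/(2m).
v = (1.602×10⁻¹⁹)(1.6×10⁻³)(2300)/8.97×10⁻²⁶ ≈ 6.572×10⁶ m/s.
KE = ½(8.97×10⁻²⁶)(6.572×10⁶)² ≈ 1.9×10⁻¹² J = 1.2×10⁷ eV.

KE ≈ 1.2×10⁷ eV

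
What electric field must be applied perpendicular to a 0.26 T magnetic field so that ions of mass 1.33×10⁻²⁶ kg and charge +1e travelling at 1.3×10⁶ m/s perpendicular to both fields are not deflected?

For straight-line motion qE = qvB, so E = vB.
E = 1.3×10⁶ × 0.26 = 3.4×10⁵ V/m.

E = 3.4×10⁵ V/m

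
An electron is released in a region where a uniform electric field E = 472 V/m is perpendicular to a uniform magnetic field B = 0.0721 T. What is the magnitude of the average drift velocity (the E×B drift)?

v_d ≈ 6550 m/s

The steady drift has the magnetic force balancing the electric force, so v_d = E/B.
v_d = 472/0.0721 = 6550 m/s.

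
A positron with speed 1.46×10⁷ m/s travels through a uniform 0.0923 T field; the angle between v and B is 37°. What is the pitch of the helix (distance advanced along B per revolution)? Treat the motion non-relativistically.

v∥ = v cosθ = 1.46×10⁷·cos37° ≈ 1.166×10⁷ m/s.
T = 2πm/(|q|B) = 2π(9.109×10⁻³¹)/((1.602×10⁻¹⁹)(0.0923)) ≈ 3.871×10⁻¹⁰ s.
pitch = v∥ T = (1.166×10⁷)(3.871×10⁻¹⁰) ≈ 4.51×10⁻³ m.

p ≈ 4.51×10⁻³ m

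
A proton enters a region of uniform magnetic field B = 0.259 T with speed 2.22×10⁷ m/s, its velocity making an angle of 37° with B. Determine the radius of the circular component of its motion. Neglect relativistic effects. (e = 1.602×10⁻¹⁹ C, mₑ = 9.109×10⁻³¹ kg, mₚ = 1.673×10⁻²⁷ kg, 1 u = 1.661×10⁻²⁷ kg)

v⊥ = v sinθ = 2.22×10⁷·sin37° ≈ 1.336×10⁷ m/s.
r = m v⊥/(|q|B) = (1.673×10⁻²⁷)(1.336×10⁷)/((1.602×10⁻¹⁹)(0.259)) ≈ 0.539 m.

r ≈ 0.539 m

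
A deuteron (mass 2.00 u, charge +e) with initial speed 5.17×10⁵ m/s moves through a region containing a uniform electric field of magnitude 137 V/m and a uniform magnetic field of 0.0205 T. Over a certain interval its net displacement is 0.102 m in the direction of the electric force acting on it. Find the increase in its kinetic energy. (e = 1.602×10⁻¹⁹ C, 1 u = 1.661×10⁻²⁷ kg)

ΔKE ≈ 2.24×10⁻¹⁸ J

The magnetic force is always ⟂ v and does no work; only the electric force changes KE.
ΔKE = F_E · d = |q|E d = (1.602×10⁻¹⁹)(137)(0.102) ≈ 2.24×10⁻¹⁸ J.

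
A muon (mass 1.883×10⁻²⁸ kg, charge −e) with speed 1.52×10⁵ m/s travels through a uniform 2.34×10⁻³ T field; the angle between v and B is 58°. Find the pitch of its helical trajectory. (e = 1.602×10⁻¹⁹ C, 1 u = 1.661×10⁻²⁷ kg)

p ≈ 0.254 m

v∥ = v cosθ = 1.52×10⁵·cos58° ≈ 8.055×10⁴ m/s.
T = 2πm/(|q|B) = 2π(1.883×10⁻²⁸)/((1.602×10⁻¹⁹)(2.34×10⁻³)) ≈ 3.156×10⁻⁶ s.
pitch = v∥ T = (8.055×10⁴)(3.156×10⁻⁶) ≈ 0.254 m.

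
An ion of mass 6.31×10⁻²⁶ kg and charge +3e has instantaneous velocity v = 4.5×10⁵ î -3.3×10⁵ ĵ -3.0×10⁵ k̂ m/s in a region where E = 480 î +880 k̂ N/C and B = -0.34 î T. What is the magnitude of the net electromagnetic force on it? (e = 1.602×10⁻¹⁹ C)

v×B = (0, 1.02×10⁵, -1.12×10⁵) N/C.
E + v×B = (480, 1.02×10⁵, -1.11×10⁵) N/C.
F = q(E + v×B) = (4.806×10⁻¹⁹ C)·(480, 1.02×10⁵, -1.11×10⁵) = (2.31×10⁻¹⁶, 4.90×10⁻¹⁴, -5.35×10⁻¹⁴) N.
|F| = 7.26×10⁻¹⁴ N.

|F| ≈ 7.26×10⁻¹⁴ N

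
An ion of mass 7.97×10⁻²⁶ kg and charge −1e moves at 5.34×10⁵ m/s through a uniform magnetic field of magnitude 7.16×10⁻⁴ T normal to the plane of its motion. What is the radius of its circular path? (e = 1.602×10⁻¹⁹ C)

The magnetic force provides the centripetal force: |q|vB = mv²/r.
r = mv/(|q|B) = (7.97×10⁻²⁶)(5.34×10⁵)/((1.602×10⁻¹⁹)(7.16×10⁻⁴)) ≈ 371 m.

r ≈ 371 m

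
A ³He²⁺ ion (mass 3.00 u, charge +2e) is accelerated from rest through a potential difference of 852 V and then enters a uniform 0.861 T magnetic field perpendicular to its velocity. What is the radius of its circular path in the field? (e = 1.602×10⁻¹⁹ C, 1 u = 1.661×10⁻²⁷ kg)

r ≈ 5.98×10⁻³ m

Acceleration: |q|V = ½mv² ⇒ v = √(2|q|V/m) = √(2·3.204×10⁻¹⁹·852/4.983×10⁻²⁷) ≈ 3.310×10⁵ m/s.
In the field: r = mv/(|q|B) = (4.983×10⁻²⁷)(3.310×10⁵)/((3.204×10⁻¹⁹)(0.861)) ≈ 5.98×10⁻³ m.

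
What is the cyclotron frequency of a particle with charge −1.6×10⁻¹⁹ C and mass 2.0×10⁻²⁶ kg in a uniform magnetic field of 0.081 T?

f = |q|B/(2πm).
f = (1.6×10⁻¹⁹)(0.081)/(2π·2.0×10⁻²⁶) ≈ 1.0×10⁵ Hz.

f ≈ 1.0×10⁵ Hz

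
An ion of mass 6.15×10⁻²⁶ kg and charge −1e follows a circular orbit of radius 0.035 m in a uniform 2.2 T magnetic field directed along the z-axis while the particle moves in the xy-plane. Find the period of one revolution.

T ≈ 1.1×10⁻⁶ s

The cyclotron period depends only on m, q, B: T = 2πm/(|q|B).
T = 2π(6.15×10⁻²⁶)/((1.602×10⁻¹⁹)(2.2)) ≈ 1.1×10⁻⁶ s.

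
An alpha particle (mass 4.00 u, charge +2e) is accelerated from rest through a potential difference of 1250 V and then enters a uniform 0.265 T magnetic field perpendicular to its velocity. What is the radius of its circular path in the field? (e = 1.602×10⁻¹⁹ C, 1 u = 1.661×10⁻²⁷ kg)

Acceleration: |q|V = ½mv² ⇒ v = √(2|q|V/m) = √(2·3.204×10⁻¹⁹·1250/6.644×10⁻²⁷) ≈ 3.472×10⁵ m/s.
In the field: r = mv/(|q|B) = (6.644×10⁻²⁷)(3.472×10⁵)/((3.204×10⁻¹⁹)(0.265)) ≈ 0.0272 m.

r ≈ 0.0272 m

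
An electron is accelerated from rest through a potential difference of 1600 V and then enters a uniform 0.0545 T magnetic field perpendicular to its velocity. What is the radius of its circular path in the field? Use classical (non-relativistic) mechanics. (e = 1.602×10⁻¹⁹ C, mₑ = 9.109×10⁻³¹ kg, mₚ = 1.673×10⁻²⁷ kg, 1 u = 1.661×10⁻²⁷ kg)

r ≈ 2.48×10⁻³ m

Acceleration: |q|V = ½mv² ⇒ v = √(2|q|V/m) = √(2·1.602×10⁻¹⁹·1600/9.109×10⁻³¹) ≈ 2.372×10⁷ m/s.
In the field: r = mv/(|q|B) = (9.109×10⁻³¹)(2.372×10⁷)/((1.602×10⁻¹⁹)(0.0545)) ≈ 2.48×10⁻³ m.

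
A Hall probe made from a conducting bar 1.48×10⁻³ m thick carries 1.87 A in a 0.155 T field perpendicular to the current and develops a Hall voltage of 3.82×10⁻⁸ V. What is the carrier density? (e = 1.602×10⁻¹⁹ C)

From V_H = IB/(n e t), n = IB/(V_H e t).
n = (1.87)(0.155)/((3.82×10⁻⁸)(1.602×10⁻¹⁹)(1.48×10⁻³)) ≈ 3.20×10²⁸ m⁻³.

n ≈ 3.20×10²⁸ m⁻³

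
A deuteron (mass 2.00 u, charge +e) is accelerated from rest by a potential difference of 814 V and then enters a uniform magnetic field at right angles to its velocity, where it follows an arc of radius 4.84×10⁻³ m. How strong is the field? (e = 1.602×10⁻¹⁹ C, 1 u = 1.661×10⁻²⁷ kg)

v = √(2|q|V/m) = √(2·1.602×10⁻¹⁹·814/3.322×10⁻²⁷) ≈ 2.802×10⁵ m/s.
B = mv/(|q|r) = (3.322×10⁻²⁷)(2.802×10⁵)/((1.602×10⁻¹⁹)(4.84×10⁻³)) ≈ 1.20 T.

B ≈ 1.20 T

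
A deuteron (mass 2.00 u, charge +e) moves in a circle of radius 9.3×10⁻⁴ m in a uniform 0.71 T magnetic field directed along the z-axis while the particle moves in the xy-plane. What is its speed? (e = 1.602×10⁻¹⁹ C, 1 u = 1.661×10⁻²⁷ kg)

From |q|vB = mv²/r, v = |q|Br/m.
v = (1.602×10⁻¹⁹)(0.71)(9.3×10⁻⁴)/3.322×10⁻²⁷ ≈ 3.2×10⁴ m/s.

v ≈ 3.2×10⁴ m/s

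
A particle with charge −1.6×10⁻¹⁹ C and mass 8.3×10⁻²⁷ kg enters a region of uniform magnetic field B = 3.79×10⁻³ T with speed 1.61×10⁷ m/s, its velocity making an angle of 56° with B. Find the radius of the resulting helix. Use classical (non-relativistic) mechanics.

r ≈ 183 m

v⊥ = v sinθ = 1.61×10⁷·sin56° ≈ 1.335×10⁷ m/s.
r = m v⊥/(|q|B) = (8.3×10⁻²⁷)(1.335×10⁷)/((1.6×10⁻¹⁹)(3.79×10⁻³)) ≈ 183 m.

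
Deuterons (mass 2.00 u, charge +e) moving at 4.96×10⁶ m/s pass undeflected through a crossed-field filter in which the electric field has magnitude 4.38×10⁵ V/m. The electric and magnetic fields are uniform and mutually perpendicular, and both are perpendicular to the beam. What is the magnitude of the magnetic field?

Balance of forces in the selector: qE = qvB ⇒ B = E/v.
B = 4.38×10⁵/4.96×10⁶ = 0.0883 T.

B = 0.0883 T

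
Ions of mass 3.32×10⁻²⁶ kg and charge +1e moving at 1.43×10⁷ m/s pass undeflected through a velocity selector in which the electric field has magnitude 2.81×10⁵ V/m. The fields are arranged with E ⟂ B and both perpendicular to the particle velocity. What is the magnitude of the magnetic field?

B = 0.0197 T

Balance of forces in the selector: qE = qvB ⇒ B = E/v.
B = 2.81×10⁵/1.43×10⁷ = 0.0197 T.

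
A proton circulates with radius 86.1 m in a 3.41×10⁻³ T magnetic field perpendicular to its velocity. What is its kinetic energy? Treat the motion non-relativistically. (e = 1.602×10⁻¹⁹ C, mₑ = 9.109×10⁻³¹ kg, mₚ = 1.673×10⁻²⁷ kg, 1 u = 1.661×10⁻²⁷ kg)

v = |q|Br/m, then KE = ½mv² = (qBr)²/(2m).
v = (1.602×10⁻¹⁹)(3.41×10⁻³)(86.1)/1.673×10⁻²⁷ ≈ 2.811×10⁷ m/s.
KE = ½(1.673×10⁻²⁷)(2.811×10⁷)² ≈ 6.61×10⁻¹³ J = 4.13×10⁶ eV.

KE ≈ 4.13×10⁶ eV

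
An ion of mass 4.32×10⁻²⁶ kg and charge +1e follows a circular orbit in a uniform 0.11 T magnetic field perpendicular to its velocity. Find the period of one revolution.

The cyclotron period depends only on m, q, B: T = 2πm/(|q|B).
T = 2π(4.32×10⁻²⁶)/((1.602×10⁻¹⁹)(0.11)) ≈ 1.5×10⁻⁵ s.

T ≈ 1.5×10⁻⁵ s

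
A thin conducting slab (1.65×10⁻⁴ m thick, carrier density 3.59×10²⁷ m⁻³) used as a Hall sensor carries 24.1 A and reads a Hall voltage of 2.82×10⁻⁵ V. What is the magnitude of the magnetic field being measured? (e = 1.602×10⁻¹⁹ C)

From V_H = IB/(n e t), B = V_H n e t / I.
B = (2.82×10⁻⁵)(3.59×10²⁷)(1.602×10⁻¹⁹)(1.65×10⁻⁴)/24.1 ≈ 0.111 T.

B ≈ 0.111 T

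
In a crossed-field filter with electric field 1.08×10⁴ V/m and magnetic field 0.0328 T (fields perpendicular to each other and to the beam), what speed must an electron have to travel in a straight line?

v = 3.29×10⁵ m/s

Straight-line motion ⇒ electric and magnetic forces cancel, so E = vB.
v = E/B = 1.08×10⁴/0.0328 = 3.29×10⁵ m/s.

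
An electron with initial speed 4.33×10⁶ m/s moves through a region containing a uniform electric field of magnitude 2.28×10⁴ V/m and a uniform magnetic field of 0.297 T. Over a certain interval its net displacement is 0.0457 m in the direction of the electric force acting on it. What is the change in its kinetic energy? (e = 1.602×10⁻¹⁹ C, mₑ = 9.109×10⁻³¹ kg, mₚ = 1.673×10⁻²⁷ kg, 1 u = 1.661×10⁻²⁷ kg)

ΔKE ≈ 1.67×10⁻¹⁶ J

The magnetic force is always ⟂ v and does no work; only the electric force changes KE.
ΔKE = F_E · d = |q|E d = (1.602×10⁻¹⁹)(2.28×10⁴)(0.0457) ≈ 1.67×10⁻¹⁶ J.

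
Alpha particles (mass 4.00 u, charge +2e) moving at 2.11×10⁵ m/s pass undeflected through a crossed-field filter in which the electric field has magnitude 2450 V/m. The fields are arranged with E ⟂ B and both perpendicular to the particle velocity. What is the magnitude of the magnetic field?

B = 0.0116 T

Balance of forces in the selector: qE = qvB ⇒ B = E/v.
B = 2450/2.11×10⁵ = 0.0116 T.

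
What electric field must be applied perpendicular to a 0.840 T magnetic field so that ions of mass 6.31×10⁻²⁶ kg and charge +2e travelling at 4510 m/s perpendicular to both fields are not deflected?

For straight-line motion qE = qvB, so E = vB.
E = 4510 × 0.840 = 3790 V/m.

E = 3790 V/m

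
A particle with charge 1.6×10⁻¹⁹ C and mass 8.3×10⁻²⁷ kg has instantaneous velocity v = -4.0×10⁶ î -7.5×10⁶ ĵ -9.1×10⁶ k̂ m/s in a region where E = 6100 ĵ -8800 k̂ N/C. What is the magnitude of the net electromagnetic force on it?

Only an electric field acts, so F = qE = (1.6×10⁻¹⁹ C)·(0, 6100, -8800) = (0, 9.76×10⁻¹⁶, -1.41×10⁻¹⁵) N.
|F| = 1.71×10⁻¹⁵ N.

|F| ≈ 1.71×10⁻¹⁵ N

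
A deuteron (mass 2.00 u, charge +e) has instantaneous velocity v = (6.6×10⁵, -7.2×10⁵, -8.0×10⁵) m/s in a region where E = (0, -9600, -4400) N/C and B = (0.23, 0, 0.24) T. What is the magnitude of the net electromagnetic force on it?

v×B = (-1.73×10⁵, -3.42×10⁵, 1.66×10⁵) N/C.
E + v×B = (-1.73×10⁵, -3.52×10⁵, 1.61×10⁵) N/C.
F = q(E + v×B) = (1.602×10⁻¹⁹ C)·(-1.73×10⁵, -3.52×10⁵, 1.61×10⁵) = (-2.77×10⁻¹⁴, -5.64×10⁻¹⁴, 2.58×10⁻¹⁴) N.
|F| = 6.79×10⁻¹⁴ N.

|F| ≈ 6.79×10⁻¹⁴ N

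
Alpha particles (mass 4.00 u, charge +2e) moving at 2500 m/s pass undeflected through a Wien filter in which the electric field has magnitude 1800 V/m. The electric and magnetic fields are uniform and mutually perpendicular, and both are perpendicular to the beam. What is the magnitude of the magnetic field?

B = 0.72 T

Balance of forces in the selector: qE = qvB ⇒ B = E/v.
B = 1800/2500 = 0.72 T.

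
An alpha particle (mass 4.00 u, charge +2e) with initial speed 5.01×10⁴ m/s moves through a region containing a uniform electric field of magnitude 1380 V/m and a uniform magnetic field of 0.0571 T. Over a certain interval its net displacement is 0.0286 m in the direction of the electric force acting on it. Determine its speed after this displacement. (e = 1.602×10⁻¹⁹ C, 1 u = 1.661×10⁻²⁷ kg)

B does no work; ΔKE = |q|E d.
½mv_f² = ½mv₀² + |q|Ed = ½(6.644×10⁻²⁷)(5.01×10⁴)² + (3.204×10⁻¹⁹)(1380)(0.0286) ≈ 8.338×10⁻¹⁸ J + 1.265×10⁻¹⁷ J ≈ 2.098×10⁻¹⁷ J.
v_f = √(2·2.098×10⁻¹⁷/6.644×10⁻²⁷) ≈ 7.95×10⁴ m/s.

v_f ≈ 7.95×10⁴ m/s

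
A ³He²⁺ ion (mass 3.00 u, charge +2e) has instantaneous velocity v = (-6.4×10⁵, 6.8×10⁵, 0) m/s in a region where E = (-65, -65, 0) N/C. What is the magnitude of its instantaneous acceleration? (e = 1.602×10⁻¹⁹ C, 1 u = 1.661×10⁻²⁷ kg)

|a| ≈ 5.91×10⁹ m/s²

Only an electric field acts, so F = qE = (3.204×10⁻¹⁹ C)·(-65.0, -65.0, 0) = (-2.08×10⁻¹⁷, -2.08×10⁻¹⁷, 0) N.
|a| = |F|/m = 2.945×10⁻¹⁷/4.983×10⁻²⁷ ≈ 5.91×10⁹ m/s².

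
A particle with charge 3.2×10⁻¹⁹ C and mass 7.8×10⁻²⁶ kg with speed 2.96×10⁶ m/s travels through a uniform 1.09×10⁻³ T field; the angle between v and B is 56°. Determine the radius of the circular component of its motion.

v⊥ = v sinθ = 2.96×10⁶·sin56° ≈ 2.454×10⁶ m/s.
r = m v⊥/(|q|B) = (7.8×10⁻²⁶)(2.454×10⁶)/((3.2×10⁻¹⁹)(1.09×10⁻³)) ≈ 549 m.

r ≈ 549 m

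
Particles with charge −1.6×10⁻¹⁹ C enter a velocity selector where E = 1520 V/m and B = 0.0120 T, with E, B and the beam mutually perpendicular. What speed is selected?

Zero net Lorentz force requires |qE| = |q v×B|, i.e. E = vB.
v = E/B = 1520/0.0120 = 1.27×10⁵ m/s.

v = 1.27×10⁵ m/s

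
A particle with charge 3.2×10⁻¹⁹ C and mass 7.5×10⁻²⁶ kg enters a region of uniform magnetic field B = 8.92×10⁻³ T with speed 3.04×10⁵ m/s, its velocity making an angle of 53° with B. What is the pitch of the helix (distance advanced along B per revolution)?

v∥ = v cosθ = 3.04×10⁵·cos53° ≈ 1.830×10⁵ m/s.
T = 2πm/(|q|B) = 2π(7.5×10⁻²⁶)/((3.2×10⁻¹⁹)(8.92×10⁻³)) ≈ 1.651×10⁻⁴ s.
pitch = v∥ T = (1.830×10⁵)(1.651×10⁻⁴) ≈ 30.2 m.

p ≈ 30.2 m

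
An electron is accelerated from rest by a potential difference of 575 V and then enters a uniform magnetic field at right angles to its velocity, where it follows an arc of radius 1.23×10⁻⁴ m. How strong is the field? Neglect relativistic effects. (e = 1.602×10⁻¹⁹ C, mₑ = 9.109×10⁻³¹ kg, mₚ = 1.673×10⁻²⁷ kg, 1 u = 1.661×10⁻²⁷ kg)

B ≈ 0.657 T

v = √(2|q|V/m) = √(2·1.602×10⁻¹⁹·575/9.109×10⁻³¹) ≈ 1.422×10⁷ m/s.
B = mv/(|q|r) = (9.109×10⁻³¹)(1.422×10⁷)/((1.602×10⁻¹⁹)(1.23×10⁻⁴)) ≈ 0.657 T.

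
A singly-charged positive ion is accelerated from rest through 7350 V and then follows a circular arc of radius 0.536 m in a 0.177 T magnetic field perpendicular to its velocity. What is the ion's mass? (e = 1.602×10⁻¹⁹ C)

m ≈ 9.81×10⁻²⁶ kg

Combine |q|V = ½mv² and r = mv/(|q|B): eliminate v to get m = qB²r²/(2V).
m = (1.602×10⁻¹⁹)(0.177)²(0.536)²/(2·7350) ≈ 9.81×10⁻²⁶ kg.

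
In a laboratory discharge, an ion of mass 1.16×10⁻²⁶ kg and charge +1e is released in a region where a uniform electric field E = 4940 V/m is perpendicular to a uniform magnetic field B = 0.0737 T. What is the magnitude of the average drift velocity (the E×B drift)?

v_d ≈ 6.70×10⁴ m/s

In crossed fields the guiding centre drifts at v_d = |E×B|/B² = E/B, independent of charge and mass.
v_d = 4940/0.0737 = 6.70×10⁴ m/s.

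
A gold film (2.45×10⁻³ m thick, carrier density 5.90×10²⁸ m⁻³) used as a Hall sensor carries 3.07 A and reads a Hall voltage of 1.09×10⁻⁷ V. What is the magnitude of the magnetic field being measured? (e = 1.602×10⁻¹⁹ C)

From V_H = IB/(n e t), B = V_H n e t / I.
B = (1.09×10⁻⁷)(5.90×10²⁸)(1.602×10⁻¹⁹)(2.45×10⁻³)/3.07 ≈ 0.822 T.

B ≈ 0.822 T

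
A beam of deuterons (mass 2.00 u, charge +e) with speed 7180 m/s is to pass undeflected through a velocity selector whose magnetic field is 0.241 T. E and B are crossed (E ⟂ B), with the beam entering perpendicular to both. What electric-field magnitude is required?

For straight-line motion qE = qvB, so E = vB.
E = 7180 × 0.241 = 1730 V/m.

E = 1730 V/m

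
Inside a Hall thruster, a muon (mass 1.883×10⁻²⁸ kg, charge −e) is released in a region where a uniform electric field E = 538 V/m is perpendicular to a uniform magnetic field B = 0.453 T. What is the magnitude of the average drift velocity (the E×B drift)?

The steady drift has the magnetic force balancing the electric force, so v_d = E/B.
v_d = 538/0.453 = 1190 m/s.

v_d ≈ 1190 m/s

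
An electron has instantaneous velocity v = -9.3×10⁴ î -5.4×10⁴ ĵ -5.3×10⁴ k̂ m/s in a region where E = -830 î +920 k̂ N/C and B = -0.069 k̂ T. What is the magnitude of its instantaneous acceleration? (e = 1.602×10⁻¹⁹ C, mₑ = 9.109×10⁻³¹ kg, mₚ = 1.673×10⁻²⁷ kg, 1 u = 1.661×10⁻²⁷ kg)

|a| ≈ 1.25×10¹⁵ m/s²

v×B = (3730, -6420, 0) N/C.
E + v×B = (2900, -6420, 920) N/C.
F = q(E + v×B) = (−1.602×10⁻¹⁹ C)·(2900, -6420, 920) = (-4.64×10⁻¹⁶, 1.03×10⁻¹⁵, -1.47×10⁻¹⁶) N.
|a| = |F|/m = 1.137×10⁻¹⁵/9.109×10⁻³¹ ≈ 1.25×10¹⁵ m/s².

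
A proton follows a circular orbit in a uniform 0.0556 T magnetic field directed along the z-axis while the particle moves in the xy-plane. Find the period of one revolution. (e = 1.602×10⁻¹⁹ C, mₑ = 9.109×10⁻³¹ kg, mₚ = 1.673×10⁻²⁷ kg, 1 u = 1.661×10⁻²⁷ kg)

T ≈ 1.18×10⁻⁶ s

The cyclotron period depends only on m, q, B: T = 2πm/(|q|B).
T = 2π(1.673×10⁻²⁷)/((1.602×10⁻¹⁹)(0.0556)) ≈ 1.18×10⁻⁶ s.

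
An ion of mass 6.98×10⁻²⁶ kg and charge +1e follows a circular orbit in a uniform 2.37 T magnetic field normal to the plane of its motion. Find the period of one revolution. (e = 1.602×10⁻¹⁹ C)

T ≈ 1.16×10⁻⁶ s

The cyclotron period depends only on m, q, B: T = 2πm/(|q|B).
T = 2π(6.98×10⁻²⁶)/((1.602×10⁻¹⁹)(2.37)) ≈ 1.16×10⁻⁶ s.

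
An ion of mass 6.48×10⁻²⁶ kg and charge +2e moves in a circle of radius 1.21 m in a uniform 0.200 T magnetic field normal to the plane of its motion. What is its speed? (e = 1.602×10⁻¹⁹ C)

From |q|vB = mv²/r, v = |q|Br/m.
v = (3.204×10⁻¹⁹)(0.200)(1.21)/6.48×10⁻²⁶ ≈ 1.20×10⁶ m/s.

v ≈ 1.20×10⁶ m/s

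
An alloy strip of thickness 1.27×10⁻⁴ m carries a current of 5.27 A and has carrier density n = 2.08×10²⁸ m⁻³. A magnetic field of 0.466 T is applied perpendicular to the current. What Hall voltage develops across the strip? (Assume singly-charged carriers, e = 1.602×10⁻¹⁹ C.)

V_H ≈ 5.80×10⁻⁶ V

V_H = IB/(n e t).
V_H = (5.27)(0.466)/((2.08×10²⁸)(1.602×10⁻¹⁹)(1.27×10⁻⁴)) ≈ 5.80×10⁻⁶ V.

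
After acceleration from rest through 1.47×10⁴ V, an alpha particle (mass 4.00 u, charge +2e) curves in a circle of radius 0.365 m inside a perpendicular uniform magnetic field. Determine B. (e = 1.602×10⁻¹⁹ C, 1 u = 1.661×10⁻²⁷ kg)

B ≈ 0.0676 T

v = √(2|q|V/m) = √(2·3.204×10⁻¹⁹·1.47×10⁴/6.644×10⁻²⁷) ≈ 1.191×10⁶ m/s.
B = mv/(|q|r) = (6.644×10⁻²⁷)(1.191×10⁶)/((3.204×10⁻¹⁹)(0.365)) ≈ 0.0676 T.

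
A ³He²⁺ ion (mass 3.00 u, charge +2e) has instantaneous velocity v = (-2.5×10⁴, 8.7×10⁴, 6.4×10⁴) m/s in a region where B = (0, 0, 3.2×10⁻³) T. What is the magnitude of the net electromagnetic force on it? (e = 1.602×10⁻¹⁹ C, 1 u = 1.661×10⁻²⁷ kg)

v×B = (278, 80.0, 0) N/C.
F = q v×B = (3.204×10⁻¹⁹ C)·(278, 80.0, 0) = (8.92×10⁻¹⁷, 2.56×10⁻¹⁷, 0) N.
|F| = 9.28×10⁻¹⁷ N.

|F| ≈ 9.28×10⁻¹⁷ N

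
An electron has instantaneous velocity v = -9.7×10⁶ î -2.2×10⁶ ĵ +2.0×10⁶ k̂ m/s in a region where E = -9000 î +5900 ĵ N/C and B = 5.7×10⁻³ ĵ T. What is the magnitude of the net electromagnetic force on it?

|F| ≈ 9.49×10⁻¹⁵ N

v×B = (-1.14×10⁴, 0, -5.53×10⁴) N/C.
E + v×B = (-2.04×10⁴, 5900, -5.53×10⁴) N/C.
F = q(E + v×B) = (−1.602×10⁻¹⁹ C)·(-2.04×10⁴, 5900, -5.53×10⁴) = (3.27×10⁻¹⁵, -9.45×10⁻¹⁶, 8.86×10⁻¹⁵) N.
|F| = 9.49×10⁻¹⁵ N.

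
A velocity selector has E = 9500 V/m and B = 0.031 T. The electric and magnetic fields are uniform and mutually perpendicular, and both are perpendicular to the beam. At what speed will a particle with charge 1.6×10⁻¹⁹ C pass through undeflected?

Straight-line motion ⇒ electric and magnetic forces cancel, so E = vB.
v = E/B = 9500/0.031 = 3.1×10⁵ m/s.

v = 3.1×10⁵ m/s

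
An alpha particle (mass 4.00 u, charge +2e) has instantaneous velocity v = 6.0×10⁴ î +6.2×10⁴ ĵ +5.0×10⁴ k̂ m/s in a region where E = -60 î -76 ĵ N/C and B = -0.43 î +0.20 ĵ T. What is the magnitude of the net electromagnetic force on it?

|F| ≈ 1.45×10⁻¹⁴ N

v×B = (-1.00×10⁴, -2.15×10⁴, 3.87×10⁴) N/C.
E + v×B = (-1.01×10⁴, -2.16×10⁴, 3.87×10⁴) N/C.
F = q(E + v×B) = (3.204×10⁻¹⁹ C)·(-1.01×10⁴, -2.16×10⁴, 3.87×10⁴) = (-3.22×10⁻¹⁵, -6.91×10⁻¹⁵, 1.24×10⁻¹⁴) N.
|F| = 1.45×10⁻¹⁴ N.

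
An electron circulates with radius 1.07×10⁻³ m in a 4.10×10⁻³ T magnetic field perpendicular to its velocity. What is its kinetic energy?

v = |q|Br/m, then KE = ½mv² = (qBr)²/(2m).
v = (1.602×10⁻¹⁹)(4.10×10⁻³)(1.07×10⁻³)/9.109×10⁻³¹ ≈ 7.715×10⁵ m/s.
KE = ½(9.109×10⁻³¹)(7.715×10⁵)² ≈ 2.71×10⁻¹⁹ J.

KE ≈ 2.71×10⁻¹⁹ J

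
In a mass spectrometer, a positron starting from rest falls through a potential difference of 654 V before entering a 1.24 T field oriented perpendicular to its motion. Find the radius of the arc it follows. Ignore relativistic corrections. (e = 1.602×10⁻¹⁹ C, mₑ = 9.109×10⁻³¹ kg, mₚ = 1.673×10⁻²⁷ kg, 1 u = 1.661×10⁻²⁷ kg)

Acceleration: |q|V = ½mv² ⇒ v = √(2|q|V/m) = √(2·1.602×10⁻¹⁹·654/9.109×10⁻³¹) ≈ 1.517×10⁷ m/s.
In the field: r = mv/(|q|B) = (9.109×10⁻³¹)(1.517×10⁷)/((1.602×10⁻¹⁹)(1.24)) ≈ 6.95×10⁻⁵ m.

r ≈ 6.95×10⁻⁵ m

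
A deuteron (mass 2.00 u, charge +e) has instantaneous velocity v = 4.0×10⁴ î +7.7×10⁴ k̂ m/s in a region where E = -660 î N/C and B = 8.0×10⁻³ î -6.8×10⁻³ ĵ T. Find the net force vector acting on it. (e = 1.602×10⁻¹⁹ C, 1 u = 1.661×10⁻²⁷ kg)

v×B = (524, 616, -272) N/C.
E + v×B = (-136, 616, -272) N/C.
F = q(E + v×B) = (1.602×10⁻¹⁹ C)·(-136, 616, -272) = (-2.19×10⁻¹⁷, 9.87×10⁻¹⁷, -4.36×10⁻¹⁷) N.

F ≈ (-2.19×10⁻¹⁷, 9.87×10⁻¹⁷, -4.36×10⁻¹⁷) N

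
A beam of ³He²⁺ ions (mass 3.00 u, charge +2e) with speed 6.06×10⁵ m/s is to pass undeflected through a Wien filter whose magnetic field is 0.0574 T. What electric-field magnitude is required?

E = 3.48×10⁴ V/m

For straight-line motion qE = qvB, so E = vB.
E = 6.06×10⁵ × 0.0574 = 3.48×10⁴ V/m.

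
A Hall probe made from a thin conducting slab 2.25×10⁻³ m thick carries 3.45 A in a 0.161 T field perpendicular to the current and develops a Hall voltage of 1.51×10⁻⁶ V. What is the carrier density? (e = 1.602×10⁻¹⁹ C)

n ≈ 1.02×10²⁷ m⁻³

From V_H = IB/(n e t), n = IB/(V_H e t).
n = (3.45)(0.161)/((1.51×10⁻⁶)(1.602×10⁻¹⁹)(2.25×10⁻³)) ≈ 1.02×10²⁷ m⁻³.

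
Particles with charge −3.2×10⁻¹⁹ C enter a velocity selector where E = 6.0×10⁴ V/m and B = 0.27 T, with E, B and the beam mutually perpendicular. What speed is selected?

Zero net Lorentz force requires |qE| = |q v×B|, i.e. E = vB.
v = E/B = 6.0×10⁴/0.27 = 2.2×10⁵ m/s.
The result is independent of the particle's charge and mass.

v = 2.2×10⁵ m/s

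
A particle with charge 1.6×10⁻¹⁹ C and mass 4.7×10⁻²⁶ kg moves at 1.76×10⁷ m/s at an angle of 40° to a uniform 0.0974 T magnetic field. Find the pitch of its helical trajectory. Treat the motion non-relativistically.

p ≈ 255 m

v∥ = v cosθ = 1.76×10⁷·cos40° ≈ 1.348×10⁷ m/s.
T = 2πm/(|q|B) = 2π(4.7×10⁻²⁶)/((1.6×10⁻¹⁹)(0.0974)) ≈ 1.895×10⁻⁵ s.
pitch = v∥ T = (1.348×10⁷)(1.895×10⁻⁵) ≈ 255 m.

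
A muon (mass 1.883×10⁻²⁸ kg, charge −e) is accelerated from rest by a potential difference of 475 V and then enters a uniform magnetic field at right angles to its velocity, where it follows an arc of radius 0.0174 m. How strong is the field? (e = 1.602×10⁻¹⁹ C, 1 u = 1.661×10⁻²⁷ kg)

v = √(2|q|V/m) = √(2·1.602×10⁻¹⁹·475/1.883×10⁻²⁸) ≈ 8.990×10⁵ m/s.
B = mv/(|q|r) = (1.883×10⁻²⁸)(8.990×10⁵)/((1.602×10⁻¹⁹)(0.0174)) ≈ 0.0607 T.

B ≈ 0.0607 T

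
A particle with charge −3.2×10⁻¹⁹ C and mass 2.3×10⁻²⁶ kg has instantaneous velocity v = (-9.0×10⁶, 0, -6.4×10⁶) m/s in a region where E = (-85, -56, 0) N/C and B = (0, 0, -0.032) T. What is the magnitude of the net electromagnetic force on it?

|F| ≈ 9.22×10⁻¹⁴ N

v×B = (0, -2.88×10⁵, 0) N/C.
E + v×B = (-85.0, -2.88×10⁵, 0) N/C.
F = q(E + v×B) = (−3.2×10⁻¹⁹ C)·(-85.0, -2.88×10⁵, 0) = (2.72×10⁻¹⁷, 9.22×10⁻¹⁴, 0) N.
|F| = 9.22×10⁻¹⁴ N.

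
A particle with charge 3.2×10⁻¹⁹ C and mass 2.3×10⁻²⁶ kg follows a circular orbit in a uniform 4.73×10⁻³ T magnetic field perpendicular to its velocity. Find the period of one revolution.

The cyclotron period depends only on m, q, B: T = 2πm/(|q|B).
T = 2π(2.3×10⁻²⁶)/((3.2×10⁻¹⁹)(4.73×10⁻³)) ≈ 9.55×10⁻⁵ s.

T ≈ 9.55×10⁻⁵ s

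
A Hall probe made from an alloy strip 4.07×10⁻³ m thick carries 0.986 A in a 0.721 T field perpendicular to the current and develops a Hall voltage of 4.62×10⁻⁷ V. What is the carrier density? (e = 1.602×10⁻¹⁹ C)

n ≈ 2.36×10²⁷ m⁻³

From V_H = IB/(n e t), n = IB/(V_H e t).
n = (0.986)(0.721)/((4.62×10⁻⁷)(1.602×10⁻¹⁹)(4.07×10⁻³)) ≈ 2.36×10²⁷ m⁻³.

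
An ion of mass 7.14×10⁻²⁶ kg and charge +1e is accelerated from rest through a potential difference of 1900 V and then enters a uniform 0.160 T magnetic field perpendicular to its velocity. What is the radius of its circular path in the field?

Acceleration: |q|V = ½mv² ⇒ v = √(2|q|V/m) = √(2·1.602×10⁻¹⁹·1900/7.14×10⁻²⁶) ≈ 9.234×10⁴ m/s.
In the field: r = mv/(|q|B) = (7.14×10⁻²⁶)(9.234×10⁴)/((1.602×10⁻¹⁹)(0.160)) ≈ 0.257 m.

r ≈ 0.257 m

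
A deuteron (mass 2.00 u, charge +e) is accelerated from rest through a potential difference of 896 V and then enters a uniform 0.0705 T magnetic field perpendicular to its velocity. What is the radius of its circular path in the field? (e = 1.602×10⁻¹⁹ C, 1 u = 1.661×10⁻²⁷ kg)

Acceleration: |q|V = ½mv² ⇒ v = √(2|q|V/m) = √(2·1.602×10⁻¹⁹·896/3.322×10⁻²⁷) ≈ 2.940×10⁵ m/s.
In the field: r = mv/(|q|B) = (3.322×10⁻²⁷)(2.940×10⁵)/((1.602×10⁻¹⁹)(0.0705)) ≈ 0.0865 m.

r ≈ 0.0865 m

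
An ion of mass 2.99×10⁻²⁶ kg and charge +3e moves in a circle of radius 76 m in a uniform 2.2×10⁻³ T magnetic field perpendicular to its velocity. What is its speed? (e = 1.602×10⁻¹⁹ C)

v ≈ 2.7×10⁶ m/s

From |q|vB = mv²/r, v = |q|Br/m.
v = (4.806×10⁻¹⁹)(2.2×10⁻³)(76)/2.99×10⁻²⁶ ≈ 2.7×10⁶ m/s.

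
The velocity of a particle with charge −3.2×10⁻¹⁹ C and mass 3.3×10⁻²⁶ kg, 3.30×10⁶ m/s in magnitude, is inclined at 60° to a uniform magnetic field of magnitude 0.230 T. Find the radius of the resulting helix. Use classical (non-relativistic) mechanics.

v⊥ = v sinθ = 3.30×10⁶·sin60° ≈ 2.858×10⁶ m/s.
r = m v⊥/(|q|B) = (3.3×10⁻²⁶)(2.858×10⁶)/((3.2×10⁻¹⁹)(0.230)) ≈ 1.28 m.

r ≈ 1.28 m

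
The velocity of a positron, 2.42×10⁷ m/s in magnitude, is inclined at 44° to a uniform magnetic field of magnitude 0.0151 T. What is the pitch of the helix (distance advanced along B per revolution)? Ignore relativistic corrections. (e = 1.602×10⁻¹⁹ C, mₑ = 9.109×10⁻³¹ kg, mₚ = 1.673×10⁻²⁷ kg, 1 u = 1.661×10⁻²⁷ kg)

p ≈ 0.0412 m

v∥ = v cosθ = 2.42×10⁷·cos44° ≈ 1.741×10⁷ m/s.
T = 2πm/(|q|B) = 2π(9.109×10⁻³¹)/((1.602×10⁻¹⁹)(0.0151)) ≈ 2.366×10⁻⁹ s.
pitch = v∥ T = (1.741×10⁷)(2.366×10⁻⁹) ≈ 0.0412 m.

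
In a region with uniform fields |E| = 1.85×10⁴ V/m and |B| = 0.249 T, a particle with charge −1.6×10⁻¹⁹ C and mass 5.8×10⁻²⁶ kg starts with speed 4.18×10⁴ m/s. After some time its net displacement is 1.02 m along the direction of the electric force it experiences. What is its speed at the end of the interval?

B does no work; ΔKE = |q|E d.
½mv_f² = ½mv₀² + |q|Ed = ½(5.8×10⁻²⁶)(4.18×10⁴)² + (1.6×10⁻¹⁹)(1.85×10⁴)(1.02) ≈ 5.067×10⁻¹⁷ J + 3.019×10⁻¹⁵ J ≈ 3.070×10⁻¹⁵ J.
v_f = √(2·3.070×10⁻¹⁵/5.8×10⁻²⁶) ≈ 3.25×10⁵ m/s.

v_f ≈ 3.25×10⁵ m/s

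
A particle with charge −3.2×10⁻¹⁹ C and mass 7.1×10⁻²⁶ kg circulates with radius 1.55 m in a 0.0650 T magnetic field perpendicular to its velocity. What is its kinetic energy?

KE ≈ 4.57×10⁴ eV

v = |q|Br/m, then KE = ½mv² = (qBr)²/(2m).
v = (3.2×10⁻¹⁹)(0.0650)(1.55)/7.1×10⁻²⁶ ≈ 4.541×10⁵ m/s.
KE = ½(7.1×10⁻²⁶)(4.541×10⁵)² ≈ 7.32×10⁻¹⁵ J = 4.57×10⁴ eV.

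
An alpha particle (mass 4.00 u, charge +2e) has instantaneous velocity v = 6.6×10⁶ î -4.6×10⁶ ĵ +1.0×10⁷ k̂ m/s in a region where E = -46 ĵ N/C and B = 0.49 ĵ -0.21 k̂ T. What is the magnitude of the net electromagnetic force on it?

v×B = (-3.93×10⁶, 1.39×10⁶, 3.23×10⁶) N/C.
E + v×B = (-3.93×10⁶, 1.39×10⁶, 3.23×10⁶) N/C.
F = q(E + v×B) = (3.204×10⁻¹⁹ C)·(-3.93×10⁶, 1.39×10⁶, 3.23×10⁶) = (-1.26×10⁻¹², 4.44×10⁻¹³, 1.04×10⁻¹²) N.
|F| = 1.69×10⁻¹² N.

|F| ≈ 1.69×10⁻¹² N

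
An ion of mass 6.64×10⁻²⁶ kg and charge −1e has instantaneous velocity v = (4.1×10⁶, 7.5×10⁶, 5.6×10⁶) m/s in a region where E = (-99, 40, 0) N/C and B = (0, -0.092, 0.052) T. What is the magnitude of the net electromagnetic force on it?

|F| ≈ 1.61×10⁻¹³ N

v×B = (9.05×10⁵, -2.13×10⁵, -3.77×10⁵) N/C.
E + v×B = (9.05×10⁵, -2.13×10⁵, -3.77×10⁵) N/C.
F = q(E + v×B) = (−1.602×10⁻¹⁹ C)·(9.05×10⁵, -2.13×10⁵, -3.77×10⁵) = (-1.45×10⁻¹³, 3.41×10⁻¹⁴, 6.04×10⁻¹⁴) N.
|F| = 1.61×10⁻¹³ N.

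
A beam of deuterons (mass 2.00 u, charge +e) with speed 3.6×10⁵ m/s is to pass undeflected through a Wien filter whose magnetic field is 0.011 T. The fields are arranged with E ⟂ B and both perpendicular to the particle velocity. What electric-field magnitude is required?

E = 4000 V/m

For straight-line motion qE = qvB, so E = vB.
E = 3.6×10⁵ × 0.011 = 4000 V/m.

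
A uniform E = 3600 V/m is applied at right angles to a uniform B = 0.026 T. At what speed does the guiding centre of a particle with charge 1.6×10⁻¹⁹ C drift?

v_d ≈ 1.4×10⁵ m/s

In crossed fields the guiding centre drifts at v_d = |E×B|/B² = E/B, independent of charge and mass.
v_d = 3600/0.026 = 1.4×10⁵ m/s.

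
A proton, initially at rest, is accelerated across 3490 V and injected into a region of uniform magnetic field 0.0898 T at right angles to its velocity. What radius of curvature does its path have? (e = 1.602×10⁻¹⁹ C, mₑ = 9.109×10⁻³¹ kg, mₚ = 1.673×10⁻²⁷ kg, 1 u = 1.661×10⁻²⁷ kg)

Acceleration: |q|V = ½mv² ⇒ v = √(2|q|V/m) = √(2·1.602×10⁻¹⁹·3490/1.673×10⁻²⁷) ≈ 8.175×10⁵ m/s.
In the field: r = mv/(|q|B) = (1.673×10⁻²⁷)(8.175×10⁵)/((1.602×10⁻¹⁹)(0.0898)) ≈ 0.0951 m.

r ≈ 0.0951 m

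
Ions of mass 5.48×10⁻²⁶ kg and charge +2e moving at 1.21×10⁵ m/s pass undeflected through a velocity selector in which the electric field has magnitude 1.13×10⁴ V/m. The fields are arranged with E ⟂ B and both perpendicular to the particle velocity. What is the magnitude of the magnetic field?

Balance of forces in the selector: qE = qvB ⇒ B = E/v.
B = 1.13×10⁴/1.21×10⁵ = 0.0934 T.

B = 0.0934 T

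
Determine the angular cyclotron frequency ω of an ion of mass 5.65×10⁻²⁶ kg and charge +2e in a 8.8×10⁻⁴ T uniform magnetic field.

ω = |q|B/m.
ω = (3.204×10⁻¹⁹)(8.8×10⁻⁴)/5.65×10⁻²⁶ ≈ 5000 rad/s.

ω ≈ 5000 rad/s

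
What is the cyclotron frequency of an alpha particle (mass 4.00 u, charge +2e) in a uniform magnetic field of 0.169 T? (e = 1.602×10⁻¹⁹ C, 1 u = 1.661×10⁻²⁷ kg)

f ≈ 1.30×10⁶ Hz

f = |q|B/(2πm).
f = (3.204×10⁻¹⁹)(0.169)/(2π·6.644×10⁻²⁷) ≈ 1.30×10⁶ Hz.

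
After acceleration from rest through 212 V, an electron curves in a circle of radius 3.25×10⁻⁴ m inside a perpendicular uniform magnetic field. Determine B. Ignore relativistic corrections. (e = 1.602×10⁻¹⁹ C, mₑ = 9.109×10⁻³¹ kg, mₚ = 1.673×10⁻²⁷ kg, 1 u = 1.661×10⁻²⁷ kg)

v = √(2|q|V/m) = √(2·1.602×10⁻¹⁹·212/9.109×10⁻³¹) ≈ 8.635×10⁶ m/s.
B = mv/(|q|r) = (9.109×10⁻³¹)(8.635×10⁶)/((1.602×10⁻¹⁹)(3.25×10⁻⁴)) ≈ 0.151 T.

B ≈ 0.151 T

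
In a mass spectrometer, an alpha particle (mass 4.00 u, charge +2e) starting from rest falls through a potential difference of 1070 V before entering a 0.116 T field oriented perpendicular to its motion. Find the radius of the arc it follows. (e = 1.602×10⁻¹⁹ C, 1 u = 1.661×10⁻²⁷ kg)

Acceleration: |q|V = ½mv² ⇒ v = √(2|q|V/m) = √(2·3.204×10⁻¹⁹·1070/6.644×10⁻²⁷) ≈ 3.212×10⁵ m/s.
In the field: r = mv/(|q|B) = (6.644×10⁻²⁷)(3.212×10⁵)/((3.204×10⁻¹⁹)(0.116)) ≈ 0.0574 m.

r ≈ 0.0574 m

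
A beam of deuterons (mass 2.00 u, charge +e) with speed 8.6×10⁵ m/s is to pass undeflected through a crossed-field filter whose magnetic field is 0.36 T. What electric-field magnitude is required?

For straight-line motion qE = qvB, so E = vB.
E = 8.6×10⁵ × 0.36 = 3.1×10⁵ V/m.

E = 3.1×10⁵ V/m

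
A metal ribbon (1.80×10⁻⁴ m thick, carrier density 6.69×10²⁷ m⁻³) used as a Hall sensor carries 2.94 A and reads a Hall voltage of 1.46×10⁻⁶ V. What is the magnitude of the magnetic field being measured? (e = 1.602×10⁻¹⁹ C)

B ≈ 0.0958 T

From V_H = IB/(n e t), B = V_H n e t / I.
B = (1.46×10⁻⁶)(6.69×10²⁷)(1.602×10⁻¹⁹)(1.80×10⁻⁴)/2.94 ≈ 0.0958 T.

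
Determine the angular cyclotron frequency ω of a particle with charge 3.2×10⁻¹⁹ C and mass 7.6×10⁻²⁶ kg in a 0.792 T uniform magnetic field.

ω ≈ 3.33×10⁶ rad/s

ω = |q|B/m.
ω = (3.2×10⁻¹⁹)(0.792)/7.6×10⁻²⁶ ≈ 3.33×10⁶ rad/s.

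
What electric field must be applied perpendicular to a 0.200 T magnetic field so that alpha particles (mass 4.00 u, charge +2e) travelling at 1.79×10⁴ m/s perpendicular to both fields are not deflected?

E = 3580 V/m

For straight-line motion qE = qvB, so E = vB.
E = 1.79×10⁴ × 0.200 = 3580 V/m.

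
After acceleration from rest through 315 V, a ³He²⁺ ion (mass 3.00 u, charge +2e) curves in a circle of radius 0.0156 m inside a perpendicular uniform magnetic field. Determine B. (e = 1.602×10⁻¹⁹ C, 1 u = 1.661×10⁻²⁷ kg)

v = √(2|q|V/m) = √(2·3.204×10⁻¹⁹·315/4.983×10⁻²⁷) ≈ 2.013×10⁵ m/s.
B = mv/(|q|r) = (4.983×10⁻²⁷)(2.013×10⁵)/((3.204×10⁻¹⁹)(0.0156)) ≈ 0.201 T.

B ≈ 0.201 T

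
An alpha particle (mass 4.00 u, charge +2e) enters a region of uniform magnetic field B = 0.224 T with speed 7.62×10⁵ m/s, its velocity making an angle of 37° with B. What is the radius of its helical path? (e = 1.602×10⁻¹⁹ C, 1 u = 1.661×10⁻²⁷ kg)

v⊥ = v sinθ = 7.62×10⁵·sin37° ≈ 4.586×10⁵ m/s.
r = m v⊥/(|q|B) = (6.644×10⁻²⁷)(4.586×10⁵)/((3.204×10⁻¹⁹)(0.224)) ≈ 0.0425 m.

r ≈ 0.0425 m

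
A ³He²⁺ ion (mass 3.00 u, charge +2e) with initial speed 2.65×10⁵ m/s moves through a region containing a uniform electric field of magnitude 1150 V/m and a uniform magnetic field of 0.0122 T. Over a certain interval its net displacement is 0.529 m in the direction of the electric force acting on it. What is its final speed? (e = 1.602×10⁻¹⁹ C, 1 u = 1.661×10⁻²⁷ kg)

v_f ≈ 3.85×10⁵ m/s

B does no work; ΔKE = |q|E d.
½mv_f² = ½mv₀² + |q|Ed = ½(4.983×10⁻²⁷)(2.65×10⁵)² + (3.204×10⁻¹⁹)(1150)(0.529) ≈ 1.750×10⁻¹⁶ J + 1.949×10⁻¹⁶ J ≈ 3.699×10⁻¹⁶ J.
v_f = √(2·3.699×10⁻¹⁶/4.983×10⁻²⁷) ≈ 3.85×10⁵ m/s.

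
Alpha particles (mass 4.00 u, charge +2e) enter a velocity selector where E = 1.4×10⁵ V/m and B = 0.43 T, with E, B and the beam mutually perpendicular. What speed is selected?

v = 3.3×10⁵ m/s

For undeflected motion the electric and magnetic forces balance: qE = qvB.
v = E/B = 1.4×10⁵/0.43 = 3.3×10⁵ m/s.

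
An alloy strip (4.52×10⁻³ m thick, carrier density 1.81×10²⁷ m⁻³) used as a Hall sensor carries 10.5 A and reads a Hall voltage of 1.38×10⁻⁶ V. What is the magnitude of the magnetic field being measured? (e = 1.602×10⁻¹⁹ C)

B ≈ 0.172 T

From V_H = IB/(n e t), B = V_H n e t / I.
B = (1.38×10⁻⁶)(1.81×10²⁷)(1.602×10⁻¹⁹)(4.52×10⁻³)/10.5 ≈ 0.172 T.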